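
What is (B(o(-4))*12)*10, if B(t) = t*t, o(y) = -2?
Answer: 480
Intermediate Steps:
B(t) = t**2
(B(o(-4))*12)*10 = ((-2)**2*12)*10 = (4*12)*10 = 48*10 = 480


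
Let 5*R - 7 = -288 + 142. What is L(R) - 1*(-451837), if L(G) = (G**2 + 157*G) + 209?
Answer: 11211356/25 ≈ 4.4845e+5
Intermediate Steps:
R = -139/5 (R = 7/5 + (-288 + 142)/5 = 7/5 + (1/5)*(-146) = 7/5 - 146/5 = -139/5 ≈ -27.800)
L(G) = 209 + G**2 + 157*G
L(R) - 1*(-451837) = (209 + (-139/5)**2 + 157*(-139/5)) - 1*(-451837) = (209 + 19321/25 - 21823/5) + 451837 = -84569/25 + 451837 = 11211356/25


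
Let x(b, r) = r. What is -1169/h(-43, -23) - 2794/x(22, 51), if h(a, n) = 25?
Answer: -129469/1275 ≈ -101.54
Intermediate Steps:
-1169/h(-43, -23) - 2794/x(22, 51) = -1169/25 - 2794/51 = -129469/1275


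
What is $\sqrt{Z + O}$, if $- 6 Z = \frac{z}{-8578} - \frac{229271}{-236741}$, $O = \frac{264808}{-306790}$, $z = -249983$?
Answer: $\frac{i \sqrt{570740301189163667147701515895}}{311509089491710} \approx 2.4252 i$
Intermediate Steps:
$O = - \frac{132404}{153395}$ ($O = 264808 \left(- \frac{1}{306790}\right) = - \frac{132404}{153395} \approx -0.86316$)
$Z = - \frac{20382637347}{4061528596}$ ($Z = - \frac{- \frac{249983}{-8578} - \frac{229271}{-236741}}{6} = - \frac{\left(-249983\right) \left(- \frac{1}{8578}\right) - - \frac{229271}{236741}}{6} = - \frac{\frac{249983}{8578} + \frac{229271}{236741}}{6} = \left(- \frac{1}{6}\right) \frac{61147912041}{2030764298} = - \frac{20382637347}{4061528596} \approx -5.0185$)
$\sqrt{Z + O} = \sqrt{- \frac{20382637347}{4061528596} - \frac{132404}{153395}} = \sqrt{- \frac{3664357288067849}{623018178983420}} = \frac{i \sqrt{570740301189163667147701515895}}{311509089491710}$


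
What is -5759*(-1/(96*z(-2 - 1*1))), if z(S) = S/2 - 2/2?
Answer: -5759/240 ≈ -23.996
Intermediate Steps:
z(S) = -1 + S/2 (z(S) = S*(½) - 2*½ = S/2 - 1 = -1 + S/2)
-5759*(-1/(96*z(-2 - 1*1))) = -5759*(-1/(96*(-1 + (-2 - 1*1)/2))) = -5759*(-1/(96*(-1 + (-2 - 1)/2))) = -5759*(-1/(96*(-1 + (½)*(-3)))) = -5759*(-1/(96*(-1 - 3/2))) = -5759/(-6*(-5/2)*16) = -5759/(15*16) = -5759/240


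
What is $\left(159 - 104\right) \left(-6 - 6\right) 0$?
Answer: $0$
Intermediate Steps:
$\left(159 - 104\right) \left(-6 - 6\right) 0 = 55 \left(\left(-12\right) 0\right) = 55 \cdot 0 = 0$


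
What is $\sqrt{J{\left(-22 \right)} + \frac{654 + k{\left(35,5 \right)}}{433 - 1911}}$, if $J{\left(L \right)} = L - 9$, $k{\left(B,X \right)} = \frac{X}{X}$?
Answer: $\frac{i \sqrt{68687094}}{1478} \approx 5.6074 i$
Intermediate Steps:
$k{\left(B,X \right)} = 1$
$J{\left(L \right)} = -9 + L$
$\sqrt{J{\left(-22 \right)} + \frac{654 + k{\left(35,5 \right)}}{433 - 1911}} = \sqrt{\left(-9 - 22\right) + \frac{654 + 1}{433 - 1911}} = \sqrt{-31 + \frac{655}{-1478}} = \sqrt{-31 + 655 \left(- \frac{1}{1478}\right)} = \sqrt{-31 - \frac{655}{1478}} = \sqrt{- \frac{46473}{1478}} = \frac{i \sqrt{68687094}}{1478}$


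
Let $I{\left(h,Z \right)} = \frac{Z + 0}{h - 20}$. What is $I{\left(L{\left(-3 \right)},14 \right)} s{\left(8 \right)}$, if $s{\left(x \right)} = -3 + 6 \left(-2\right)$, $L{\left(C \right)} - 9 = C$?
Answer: $15$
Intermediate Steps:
$L{\left(C \right)} = 9 + C$
$s{\left(x \right)} = -15$ ($s{\left(x \right)} = -3 - 12 = -15$)
$I{\left(h,Z \right)} = \frac{Z}{-20 + h}$
$I{\left(L{\left(-3 \right)},14 \right)} s{\left(8 \right)} = \frac{14}{-20 + \left(9 - 3\right)} \left(-15\right) = \frac{14}{-20 + 6} \left(-15\right) = \frac{14}{-14} \left(-15\right) = 14 \left(- \frac{1}{14}\right) \left(-15\right) = \left(-1\right) \left(-15\right) = 15$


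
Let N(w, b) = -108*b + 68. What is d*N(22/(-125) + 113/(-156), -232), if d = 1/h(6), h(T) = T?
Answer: 12562/3 ≈ 4187.3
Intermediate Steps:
N(w, b) = 68 - 108*b
d = 1/6 ≈ 0.16667
d*N(22/(-125) + 113/(-156), -232) = (68 - 108*(-232))/6 = (68 + 25056)/6 = (1/6)*25124 = 12562/3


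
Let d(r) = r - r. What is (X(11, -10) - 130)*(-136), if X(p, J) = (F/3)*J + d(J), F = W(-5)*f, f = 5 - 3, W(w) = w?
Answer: 39440/3 ≈ 13147.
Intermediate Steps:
f = 2
F = -10 (F = -5*2 = -10)
d(r) = 0
X(p, J) = -10*J/3 (X(p, J) = (-10/3)*J + 0 = (-10*1/3)*J + 0 = -10*J/3 + 0 = -10*J/3)
(X(11, -10) - 130)*(-136) = (-10/3*(-10) - 130)*(-136) = (100/3 - 130)*(-136) = -290/3*(-136) = 39440/3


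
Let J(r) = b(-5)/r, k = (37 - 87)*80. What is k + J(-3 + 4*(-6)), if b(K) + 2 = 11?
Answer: -12001/3 ≈ -4000.3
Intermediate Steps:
b(K) = 9 (b(K) = -2 + 11 = 9)
k = -4000 (k = -50*80 = -4000)
J(r) = 9/r
k + J(-3 + 4*(-6)) = -4000 + 9/(-3 + 4*(-6)) = -4000 + 9/(-3 - 24) = -4000 + 9/(-27) = -4000 + 9*(-1/27) = -4000 - ⅓ = -12001/3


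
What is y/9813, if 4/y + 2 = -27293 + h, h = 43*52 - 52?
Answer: -4/246414243 ≈ -1.6233e-8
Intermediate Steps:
h = 2184 (h = 2236 - 52 = 2184)
y = -4/25111 (y = 4/(-2 + (-27293 + 2184)) = 4/(-2 - 25109) = 4/(-25111) = 4*(-1/25111) = -4/25111 ≈ -0.00015929)
y/9813 = -4/25111/9813 = -4/25111*1/9813 = -4/246414243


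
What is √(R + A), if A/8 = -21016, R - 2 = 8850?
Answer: 2*I*√39819 ≈ 399.09*I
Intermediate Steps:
R = 8852 (R = 2 + 8850 = 8852)
A = -168128 (A = 8*(-21016) = -168128)
√(R + A) = √(8852 - 168128) = √(-159276) = 2*I*√39819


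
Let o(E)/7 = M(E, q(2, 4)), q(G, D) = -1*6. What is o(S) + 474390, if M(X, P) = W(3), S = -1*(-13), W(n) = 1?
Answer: 474397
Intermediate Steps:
q(G, D) = -6
S = 13
M(X, P) = 1
o(E) = 7 (o(E) = 7*1 = 7)
o(S) + 474390 = 7 + 474390 = 474397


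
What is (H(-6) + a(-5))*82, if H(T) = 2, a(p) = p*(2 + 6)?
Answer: -3116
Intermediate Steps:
a(p) = 8*p (a(p) = p*8 = 8*p)
(H(-6) + a(-5))*82 = (2 + 8*(-5))*82 = (2 - 40)*82 = -38*82 = -3116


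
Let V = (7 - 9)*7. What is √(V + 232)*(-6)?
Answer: -6*√218 ≈ -88.589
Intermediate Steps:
V = -14 (V = -2*7 = -14)
√(V + 232)*(-6) = √(-14 + 232)*(-6) = √218*(-6) = -6*√218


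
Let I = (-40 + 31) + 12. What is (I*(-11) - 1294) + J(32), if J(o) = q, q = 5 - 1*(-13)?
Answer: -1309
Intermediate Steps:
I = 3 (I = -9 + 12 = 3)
q = 18 (q = 5 + 13 = 18)
J(o) = 18
(I*(-11) - 1294) + J(32) = (3*(-11) - 1294) + 18 = (-33 - 1294) + 18 = -1327 + 18 = -1309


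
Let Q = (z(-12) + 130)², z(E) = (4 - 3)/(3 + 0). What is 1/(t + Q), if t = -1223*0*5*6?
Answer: 9/152881 ≈ 5.8869e-5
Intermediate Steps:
z(E) = ⅓ (z(E) = 1/3 = 1*(⅓) = ⅓)
t = 0 (t = -0*6 = -1223*0 = 0)
Q = 152881/9 (Q = (⅓ + 130)² = (391/3)² = 152881/9 ≈ 16987.)
1/(t + Q) = 1/(0 + 152881/9) = 1/(152881/9) = 9/152881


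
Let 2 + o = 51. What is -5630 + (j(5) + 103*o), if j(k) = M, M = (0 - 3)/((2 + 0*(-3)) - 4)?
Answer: -1163/2 ≈ -581.50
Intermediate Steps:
o = 49 (o = -2 + 51 = 49)
M = 3/2 (M = -3/((2 + 0) - 4) = -3/(2 - 4) = -3/(-2) = -3*(-½) = 3/2 ≈ 1.5000)
j(k) = 3/2
-5630 + (j(5) + 103*o) = -5630 + (3/2 + 103*49) = -5630 + (3/2 + 5047) = -5630 + 10097/2 = -1163/2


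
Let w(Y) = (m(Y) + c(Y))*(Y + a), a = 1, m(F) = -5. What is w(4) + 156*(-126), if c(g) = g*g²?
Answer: -19361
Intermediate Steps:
c(g) = g³
w(Y) = (1 + Y)*(-5 + Y³) (w(Y) = (-5 + Y³)*(Y + 1) = (-5 + Y³)*(1 + Y) = (1 + Y)*(-5 + Y³))
w(4) + 156*(-126) = (-5 + 4³ + 4⁴ - 5*4) + 156*(-126) = (-5 + 64 + 256 - 20) - 19656 = 295 - 19656 = -19361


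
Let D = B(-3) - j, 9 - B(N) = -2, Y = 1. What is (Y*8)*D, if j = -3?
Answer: 112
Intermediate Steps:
B(N) = 11 (B(N) = 9 - 1*(-2) = 9 + 2 = 11)
D = 14 (D = 11 - 1*(-3) = 11 + 3 = 14)
(Y*8)*D = (1*8)*14 = 8*14 = 112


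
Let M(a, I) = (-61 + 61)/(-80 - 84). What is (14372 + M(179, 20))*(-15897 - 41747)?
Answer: -828459568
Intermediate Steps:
M(a, I) = 0 (M(a, I) = 0/(-164) = 0*(-1/164) = 0)
(14372 + M(179, 20))*(-15897 - 41747) = (14372 + 0)*(-15897 - 41747) = 14372*(-57644) = -828459568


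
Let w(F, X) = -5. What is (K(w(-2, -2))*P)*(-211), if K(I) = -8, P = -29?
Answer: -48952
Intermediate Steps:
(K(w(-2, -2))*P)*(-211) = -8*(-29)*(-211) = 232*(-211) = -48952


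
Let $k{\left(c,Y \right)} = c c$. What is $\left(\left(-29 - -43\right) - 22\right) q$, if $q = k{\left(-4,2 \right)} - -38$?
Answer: $-432$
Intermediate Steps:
$k{\left(c,Y \right)} = c^{2}$
$q = 54$ ($q = \left(-4\right)^{2} - -38 = 16 + 38 = 54$)
$\left(\left(-29 - -43\right) - 22\right) q = \left(\left(-29 - -43\right) - 22\right) 54 = \left(\left(-29 + 43\right) - 22\right) 54 = \left(14 - 22\right) 54 = \left(-8\right) 54 = -432$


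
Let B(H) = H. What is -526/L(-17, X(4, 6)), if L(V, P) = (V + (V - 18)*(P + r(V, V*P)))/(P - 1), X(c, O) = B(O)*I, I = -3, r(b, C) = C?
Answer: -9994/10097 ≈ -0.98980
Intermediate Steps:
X(c, O) = -3*O (X(c, O) = O*(-3) = -3*O)
L(V, P) = (V + (-18 + V)*(P + P*V))/(-1 + P) (L(V, P) = (V + (V - 18)*(P + V*P))/(P - 1) = (V + (-18 + V)*(P + P*V))/(-1 + P))
-526/L(-17, X(4, 6)) = -526*(-1 - 3*6)/(-17 - (-54)*6 - 3*6*(-17)² - 17*(-3*6)*(-17)) = -526*(-1 - 18)/(-17 - 18*(-18) - 18*289 - 17*(-18)*(-17)) = -526*(-19/(-17 + 324 - 5202 - 5202)) = -526/((-1/19*(-10097))) = -526/10097/19 = -526*19/10097 = -9994/10097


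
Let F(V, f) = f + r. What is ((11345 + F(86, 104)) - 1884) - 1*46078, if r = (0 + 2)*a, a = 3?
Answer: -36507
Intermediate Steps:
r = 6 (r = (0 + 2)*3 = 2*3 = 6)
F(V, f) = 6 + f (F(V, f) = f + 6 = 6 + f)
((11345 + F(86, 104)) - 1884) - 1*46078 = ((11345 + (6 + 104)) - 1884) - 1*46078 = ((11345 + 110) - 1884) - 46078 = (11455 - 1884) - 46078 = 9571 - 46078 = -36507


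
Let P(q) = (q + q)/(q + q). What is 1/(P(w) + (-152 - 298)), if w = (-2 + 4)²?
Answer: -1/449 ≈ -0.0022272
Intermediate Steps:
w = 4 (w = 2² = 4)
P(q) = 1 (P(q) = (2*q)/((2*q)) = (2*q)*(1/(2*q)) = 1)
1/(P(w) + (-152 - 298)) = 1/(1 + (-152 - 298)) = 1/(1 - 450) = 1/(-449) = -1/449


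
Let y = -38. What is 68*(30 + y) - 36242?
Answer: -36786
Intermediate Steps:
68*(30 + y) - 36242 = 68*(30 - 38) - 36242 = 68*(-8) - 36242 = -544 - 36242 = -36786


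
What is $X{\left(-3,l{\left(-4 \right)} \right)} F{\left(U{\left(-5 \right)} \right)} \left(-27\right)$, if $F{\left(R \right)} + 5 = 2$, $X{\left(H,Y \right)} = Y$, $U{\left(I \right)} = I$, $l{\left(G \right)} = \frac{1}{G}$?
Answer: $- \frac{81}{4} \approx -20.25$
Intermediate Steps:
$F{\left(R \right)} = -3$ ($F{\left(R \right)} = -5 + 2 = -3$)
$X{\left(-3,l{\left(-4 \right)} \right)} F{\left(U{\left(-5 \right)} \right)} \left(-27\right) = \frac{1}{-4} \left(-3\right) \left(-27\right) = \left(- \frac{1}{4}\right) \left(-3\right) \left(-27\right) = \frac{3}{4} \left(-27\right) = - \frac{81}{4}$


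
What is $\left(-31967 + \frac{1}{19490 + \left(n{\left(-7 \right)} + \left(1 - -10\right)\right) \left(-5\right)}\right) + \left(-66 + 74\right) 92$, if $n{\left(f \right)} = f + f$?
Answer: $- \frac{609160654}{19505} \approx -31231.0$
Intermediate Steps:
$n{\left(f \right)} = 2 f$
$\left(-31967 + \frac{1}{19490 + \left(n{\left(-7 \right)} + \left(1 - -10\right)\right) \left(-5\right)}\right) + \left(-66 + 74\right) 92 = \left(-31967 + \frac{1}{19490 + \left(2 \left(-7\right) + \left(1 - -10\right)\right) \left(-5\right)}\right) + \left(-66 + 74\right) 92 = \left(-31967 + \frac{1}{19490 + \left(-14 + \left(1 + 10\right)\right) \left(-5\right)}\right) + 8 \cdot 92 = \left(-31967 + \frac{1}{19490 + \left(-14 + 11\right) \left(-5\right)}\right) + 736 = \left(-31967 + \frac{1}{19490 - -15}\right) + 736 = \left(-31967 + \frac{1}{19490 + 15}\right) + 736 = \left(-31967 + \frac{1}{19505}\right) + 736 = - \frac{623516334}{19505} + 736 = - \frac{609160654}{19505}$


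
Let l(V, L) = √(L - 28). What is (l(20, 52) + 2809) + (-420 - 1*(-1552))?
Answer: 3941 + 2*√6 ≈ 3945.9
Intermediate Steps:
l(V, L) = √(-28 + L)
(l(20, 52) + 2809) + (-420 - 1*(-1552)) = (√(-28 + 52) + 2809) + (-420 - 1*(-1552)) = (√24 + 2809) + (-420 + 1552) = (2*√6 + 2809) + 1132 = (2809 + 2*√6) + 1132 = 3941 + 2*√6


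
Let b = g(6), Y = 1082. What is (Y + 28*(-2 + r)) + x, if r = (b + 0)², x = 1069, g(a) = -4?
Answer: 2543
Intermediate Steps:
b = -4
r = 16 (r = (-4 + 0)² = (-4)² = 16)
(Y + 28*(-2 + r)) + x = (1082 + 28*(-2 + 16)) + 1069 = (1082 + 28*14) + 1069 = (1082 + 392) + 1069 = 1474 + 1069 = 2543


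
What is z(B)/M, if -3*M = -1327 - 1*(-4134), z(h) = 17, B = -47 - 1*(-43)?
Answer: -51/2807 ≈ -0.018169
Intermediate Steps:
B = -4 (B = -47 + 43 = -4)
M = -2807/3 (M = -(-1327 - 1*(-4134))/3 = -(-1327 + 4134)/3 = -⅓*2807 = -2807/3 ≈ -935.67)
z(B)/M = 17/(-2807/3) = 17*(-3/2807) = -51/2807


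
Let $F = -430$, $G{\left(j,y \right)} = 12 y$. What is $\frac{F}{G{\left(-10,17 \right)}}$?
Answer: $- \frac{215}{102} \approx -2.1078$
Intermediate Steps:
$\frac{F}{G{\left(-10,17 \right)}} = - \frac{430}{12 \cdot 17} = - \frac{430}{204} = \left(-430\right) \frac{1}{204} = - \frac{215}{102}$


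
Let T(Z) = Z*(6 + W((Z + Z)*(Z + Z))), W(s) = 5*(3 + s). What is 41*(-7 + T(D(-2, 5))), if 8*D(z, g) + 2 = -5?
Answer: -203483/128 ≈ -1589.7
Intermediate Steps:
D(z, g) = -7/8 (D(z, g) = -¼ + (⅛)*(-5) = -¼ - 5/8 = -7/8)
W(s) = 15 + 5*s
T(Z) = Z*(21 + 20*Z²) (T(Z) = Z*(6 + (15 + 5*((Z + Z)*(Z + Z)))) = Z*(6 + (15 + 5*((2*Z)*(2*Z)))) = Z*(6 + (15 + 5*(4*Z²))) = Z*(6 + (15 + 20*Z²)) = Z*(21 + 20*Z²))
41*(-7 + T(D(-2, 5))) = 41*(-7 - 7*(21 + 20*(-7/8)²)/8) = 41*(-7 - 7*(21 + 20*(49/64))/8) = 41*(-7 - 7*(21 + 245/16)/8) = 41*(-7 - 7/8*581/16) = 41*(-7 - 4067/128) = 41*(-4963/128) = -203483/128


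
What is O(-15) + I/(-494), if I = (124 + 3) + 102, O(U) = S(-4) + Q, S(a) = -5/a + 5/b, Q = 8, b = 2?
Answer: 11151/988 ≈ 11.286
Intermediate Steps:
S(a) = 5/2 - 5/a (S(a) = -5/a + 5/2 = 5/2 - 5/a)
O(U) = 47/4 (O(U) = (5/2 - 5/(-4)) + 8 = (5/2 - 5*(-¼)) + 8 = (5/2 + 5/4) + 8 = 15/4 + 8 = 47/4)
I = 229 (I = 127 + 102 = 229)
O(-15) + I/(-494) = 47/4 + 229/(-494) = 47/4 + 229*(-1/494) = 47/4 - 229/494 = 11151/988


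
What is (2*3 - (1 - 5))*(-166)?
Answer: -1660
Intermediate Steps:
(2*3 - (1 - 5))*(-166) = (6 - 1*(-4))*(-166) = (6 + 4)*(-166) = 10*(-166) = -1660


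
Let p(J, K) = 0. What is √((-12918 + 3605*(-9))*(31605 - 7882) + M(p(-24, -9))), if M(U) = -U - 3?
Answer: 6*I*√29892957 ≈ 32805.0*I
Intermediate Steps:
M(U) = -3 - U
√((-12918 + 3605*(-9))*(31605 - 7882) + M(p(-24, -9))) = √((-12918 + 3605*(-9))*(31605 - 7882) + (-3 - 1*0)) = √((-12918 - 32445)*23723 + (-3 + 0)) = √(-45363*23723 - 3) = √(-1076146449 - 3) = √(-1076146452) = 6*I*√29892957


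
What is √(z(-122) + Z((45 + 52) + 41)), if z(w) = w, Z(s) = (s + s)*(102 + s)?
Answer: √66118 ≈ 257.13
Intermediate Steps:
Z(s) = 2*s*(102 + s) (Z(s) = (2*s)*(102 + s) = 2*s*(102 + s))
√(z(-122) + Z((45 + 52) + 41)) = √(-122 + 2*((45 + 52) + 41)*(102 + ((45 + 52) + 41))) = √(-122 + 2*(97 + 41)*(102 + (97 + 41))) = √(-122 + 2*138*(102 + 138)) = √(-122 + 2*138*240) = √(-122 + 66240) = √66118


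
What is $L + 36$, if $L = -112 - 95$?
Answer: $-171$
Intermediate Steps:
$L = -207$ ($L = -112 - 95 = -207$)
$L + 36 = -207 + 36 = -171$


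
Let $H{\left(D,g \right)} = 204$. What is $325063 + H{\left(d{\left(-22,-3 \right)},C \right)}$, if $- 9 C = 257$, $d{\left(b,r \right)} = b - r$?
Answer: $325267$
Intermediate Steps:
$C = - \frac{257}{9}$ ($C = \left(- \frac{1}{9}\right) 257 = - \frac{257}{9} \approx -28.556$)
$325063 + H{\left(d{\left(-22,-3 \right)},C \right)} = 325063 + 204 = 325267$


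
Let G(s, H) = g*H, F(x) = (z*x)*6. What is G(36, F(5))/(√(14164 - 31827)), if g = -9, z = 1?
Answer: 270*I*√17663/17663 ≈ 2.0316*I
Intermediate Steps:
F(x) = 6*x (F(x) = (1*x)*6 = x*6 = 6*x)
G(s, H) = -9*H
G(36, F(5))/(√(14164 - 31827)) = (-54*5)/(√(14164 - 31827)) = (-9*30)/(√(-17663)) = -270*(-I*√17663/17663) = -(-270)*I*√17663/17663 = 270*I*√17663/17663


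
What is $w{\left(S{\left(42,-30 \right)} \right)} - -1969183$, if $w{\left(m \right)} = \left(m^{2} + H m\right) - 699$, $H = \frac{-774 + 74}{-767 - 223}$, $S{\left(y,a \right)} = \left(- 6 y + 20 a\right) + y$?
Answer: $\frac{28864124}{11} \approx 2.624 \cdot 10^{6}$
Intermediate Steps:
$S{\left(y,a \right)} = - 5 y + 20 a$
$H = \frac{70}{99}$ ($H = - \frac{700}{-990} = \left(-700\right) \left(- \frac{1}{990}\right) = \frac{70}{99} \approx 0.70707$)
$w{\left(m \right)} = -699 + m^{2} + \frac{70 m}{99}$ ($w{\left(m \right)} = \left(m^{2} + \frac{70 m}{99}\right) - 699 = -699 + m^{2} + \frac{70 m}{99}$)
$w{\left(S{\left(42,-30 \right)} \right)} - -1969183 = \left(-699 + \left(\left(-5\right) 42 + 20 \left(-30\right)\right)^{2} + \frac{70 \left(\left(-5\right) 42 + 20 \left(-30\right)\right)}{99}\right) - -1969183 = \left(-699 + \left(-210 - 600\right)^{2} + \frac{70 \left(-210 - 600\right)}{99}\right) + 1969183 = \left(-699 + \left(-810\right)^{2} + \frac{70}{99} \left(-810\right)\right) + 1969183 = \left(-699 + 656100 - \frac{6300}{11}\right) + 1969183 = \frac{7203111}{11} + 1969183 = \frac{28864124}{11}$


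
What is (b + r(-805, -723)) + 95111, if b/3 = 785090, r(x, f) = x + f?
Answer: 2448853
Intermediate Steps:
r(x, f) = f + x
b = 2355270 (b = 3*785090 = 2355270)
(b + r(-805, -723)) + 95111 = (2355270 + (-723 - 805)) + 95111 = (2355270 - 1528) + 95111 = 2353742 + 95111 = 2448853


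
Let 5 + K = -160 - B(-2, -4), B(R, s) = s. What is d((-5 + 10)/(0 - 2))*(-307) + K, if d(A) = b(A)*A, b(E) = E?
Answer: -8319/4 ≈ -2079.8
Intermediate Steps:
d(A) = A² (d(A) = A*A = A²)
K = -161 (K = -5 + (-160 - 1*(-4)) = -5 + (-160 + 4) = -5 - 156 = -161)
d((-5 + 10)/(0 - 2))*(-307) + K = ((-5 + 10)/(0 - 2))²*(-307) - 161 = (5/(-2))²*(-307) - 161 = (5*(-½))²*(-307) - 161 = (-5/2)²*(-307) - 161 = (25/4)*(-307) - 161 = -7675/4 - 161 = -8319/4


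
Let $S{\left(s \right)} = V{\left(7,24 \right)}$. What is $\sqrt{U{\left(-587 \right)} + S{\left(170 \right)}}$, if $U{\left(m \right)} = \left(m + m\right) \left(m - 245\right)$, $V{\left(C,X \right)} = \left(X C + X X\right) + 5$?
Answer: $3 \sqrt{108613} \approx 988.69$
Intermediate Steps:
$V{\left(C,X \right)} = 5 + X^{2} + C X$ ($V{\left(C,X \right)} = \left(C X + X^{2}\right) + 5 = \left(X^{2} + C X\right) + 5 = 5 + X^{2} + C X$)
$S{\left(s \right)} = 749$ ($S{\left(s \right)} = 5 + 24^{2} + 7 \cdot 24 = 5 + 576 + 168 = 749$)
$U{\left(m \right)} = 2 m \left(-245 + m\right)$
$\sqrt{U{\left(-587 \right)} + S{\left(170 \right)}} = \sqrt{2 \left(-587\right) \left(-245 - 587\right) + 749} = \sqrt{2 \left(-587\right) \left(-832\right) + 749} = \sqrt{976768 + 749} = \sqrt{977517} = 3 \sqrt{108613}$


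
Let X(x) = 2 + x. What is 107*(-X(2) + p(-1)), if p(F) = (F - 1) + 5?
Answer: -107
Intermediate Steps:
p(F) = 4 + F (p(F) = (-1 + F) + 5 = 4 + F)
107*(-X(2) + p(-1)) = 107*(-(2 + 2) + (4 - 1)) = 107*(-1*4 + 3) = 107*(-4 + 3) = 107*(-1) = -107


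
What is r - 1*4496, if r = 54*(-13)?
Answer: -5198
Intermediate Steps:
r = -702
r - 1*4496 = -702 - 1*4496 = -702 - 4496 = -5198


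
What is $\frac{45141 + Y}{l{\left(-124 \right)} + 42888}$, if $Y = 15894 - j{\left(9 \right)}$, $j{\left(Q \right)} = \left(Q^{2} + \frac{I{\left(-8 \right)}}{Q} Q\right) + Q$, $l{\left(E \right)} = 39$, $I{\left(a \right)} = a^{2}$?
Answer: $\frac{60881}{42927} \approx 1.4182$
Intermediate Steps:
$j{\left(Q \right)} = 64 + Q + Q^{2}$ ($j{\left(Q \right)} = \left(Q^{2} + \frac{\left(-8\right)^{2}}{Q} Q\right) + Q = \left(Q^{2} + \frac{64}{Q} Q\right) + Q = \left(Q^{2} + 64\right) + Q = \left(64 + Q^{2}\right) + Q = 64 + Q + Q^{2}$)
$Y = 15740$ ($Y = 15894 - \left(64 + 9 + 9^{2}\right) = 15894 - \left(64 + 9 + 81\right) = 15894 - 154 = 15740$)
$\frac{45141 + Y}{l{\left(-124 \right)} + 42888} = \frac{45141 + 15740}{39 + 42888} = \frac{60881}{42927}$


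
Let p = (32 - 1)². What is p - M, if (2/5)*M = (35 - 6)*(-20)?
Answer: 2411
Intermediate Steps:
p = 961 (p = 31² = 961)
M = -1450 (M = 5*((35 - 6)*(-20))/2 = 5*(29*(-20))/2 = (5/2)*(-580) = -1450)
p - M = 961 - 1*(-1450) = 961 + 1450 = 2411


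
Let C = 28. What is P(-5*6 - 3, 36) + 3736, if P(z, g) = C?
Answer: 3764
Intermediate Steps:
P(z, g) = 28
P(-5*6 - 3, 36) + 3736 = 28 + 3736 = 3764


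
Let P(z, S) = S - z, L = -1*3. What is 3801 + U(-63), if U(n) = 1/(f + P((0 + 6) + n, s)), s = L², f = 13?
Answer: 300280/79 ≈ 3801.0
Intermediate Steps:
L = -3
s = 9 (s = (-3)² = 9)
U(n) = 1/(16 - n) (U(n) = 1/(13 + (9 - ((0 + 6) + n))) = 1/(13 + (9 - (6 + n))) = 1/(13 + (9 + (-6 - n))) = 1/(13 + (3 - n)) = 1/(16 - n))
3801 + U(-63) = 3801 - 1/(-16 - 63) = 3801 - 1/(-79) = 3801 - 1*(-1/79) = 3801 + 1/79 = 300280/79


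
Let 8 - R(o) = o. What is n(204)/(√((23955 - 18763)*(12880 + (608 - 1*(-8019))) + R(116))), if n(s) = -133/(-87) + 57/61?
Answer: 6536*√27916059/148150525113 ≈ 0.00023310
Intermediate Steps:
R(o) = 8 - o
n(s) = 13072/5307 (n(s) = -133*(-1/87) + 57*(1/61) = 133/87 + 57/61 = 13072/5307)
n(204)/(√((23955 - 18763)*(12880 + (608 - 1*(-8019))) + R(116))) = 13072/(5307*(√((23955 - 18763)*(12880 + (608 - 1*(-8019))) + (8 - 1*116)))) = 13072/(5307*(√(5192*(12880 + (608 + 8019)) + (8 - 116)))) = 13072/(5307*(√(5192*(12880 + 8627) - 108))) = 13072/(5307*(√(5192*21507 - 108))) = 13072/(5307*(√(111664344 - 108))) = 13072/(5307*(√111664236)) = 13072/(5307*((2*√27916059))) = 13072*(√27916059/55832118)/5307 = 6536*√27916059/148150525113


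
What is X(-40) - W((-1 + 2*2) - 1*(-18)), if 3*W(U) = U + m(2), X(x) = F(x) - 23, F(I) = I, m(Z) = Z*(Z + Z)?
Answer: -218/3 ≈ -72.667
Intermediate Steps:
m(Z) = 2*Z**2 (m(Z) = Z*(2*Z) = 2*Z**2)
X(x) = -23 + x (X(x) = x - 23 = -23 + x)
W(U) = 8/3 + U/3 (W(U) = (U + 2*2**2)/3 = (U + 2*4)/3 = (U + 8)/3 = (8 + U)/3 = 8/3 + U/3)
X(-40) - W((-1 + 2*2) - 1*(-18)) = (-23 - 40) - (8/3 + ((-1 + 2*2) - 1*(-18))/3) = -63 - (8/3 + ((-1 + 4) + 18)/3) = -63 - (8/3 + (3 + 18)/3) = -63 - (8/3 + (1/3)*21) = -63 - (8/3 + 7) = -63 - 1*29/3 = -63 - 29/3 = -218/3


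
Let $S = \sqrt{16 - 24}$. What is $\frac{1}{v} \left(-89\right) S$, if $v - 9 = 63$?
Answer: $- \frac{89 i \sqrt{2}}{36} \approx - 3.4963 i$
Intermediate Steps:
$v = 72$ ($v = 9 + 63 = 72$)
$S = 2 i \sqrt{2}$ ($S = \sqrt{-8} = 2 i \sqrt{2} \approx 2.8284 i$)
$\frac{1}{v} \left(-89\right) S = \frac{1}{72} \left(-89\right) 2 i \sqrt{2} = - \frac{89 \cdot 2 i \sqrt{2}}{72} = - \frac{89 i \sqrt{2}}{36}$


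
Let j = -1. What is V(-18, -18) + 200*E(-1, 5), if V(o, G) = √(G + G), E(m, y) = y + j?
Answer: 800 + 6*I ≈ 800.0 + 6.0*I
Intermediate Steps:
E(m, y) = -1 + y (E(m, y) = y - 1 = -1 + y)
V(o, G) = √2*√G (V(o, G) = √(2*G) = √2*√G)
V(-18, -18) + 200*E(-1, 5) = √2*√(-18) + 200*(-1 + 5) = √2*(3*I*√2) + 200*4 = 6*I + 800 = 800 + 6*I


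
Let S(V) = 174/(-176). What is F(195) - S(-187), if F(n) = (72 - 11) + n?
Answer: 22615/88 ≈ 256.99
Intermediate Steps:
S(V) = -87/88 (S(V) = 174*(-1/176) = -87/88)
F(n) = 61 + n
F(195) - S(-187) = (61 + 195) - 1*(-87/88) = 256 + 87/88 = 22615/88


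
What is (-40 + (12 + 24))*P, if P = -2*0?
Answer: 0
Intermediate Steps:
P = 0
(-40 + (12 + 24))*P = (-40 + (12 + 24))*0 = (-40 + 36)*0 = -4*0 = 0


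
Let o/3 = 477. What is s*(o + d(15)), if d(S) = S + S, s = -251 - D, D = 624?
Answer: -1278375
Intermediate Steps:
s = -875 (s = -251 - 1*624 = -251 - 624 = -875)
d(S) = 2*S
o = 1431 (o = 3*477 = 1431)
s*(o + d(15)) = -875*(1431 + 2*15) = -875*(1431 + 30) = -875*1461 = -1278375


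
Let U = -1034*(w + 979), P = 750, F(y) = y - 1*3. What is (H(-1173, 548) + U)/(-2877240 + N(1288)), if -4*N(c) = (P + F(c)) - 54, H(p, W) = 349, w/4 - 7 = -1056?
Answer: -13306908/11510941 ≈ -1.1560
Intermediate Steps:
w = -4196 (w = 28 + 4*(-1056) = 28 - 4224 = -4196)
F(y) = -3 + y (F(y) = y - 3 = -3 + y)
U = 3326378 (U = -1034*(-4196 + 979) = -1034*(-3217) = 3326378)
N(c) = -693/4 - c/4 (N(c) = -((750 + (-3 + c)) - 54)/4 = -((747 + c) - 54)/4 = -(693 + c)/4 = -693/4 - c/4)
(H(-1173, 548) + U)/(-2877240 + N(1288)) = (349 + 3326378)/(-2877240 + (-693/4 - ¼*1288)) = 3326727/(-2877240 + (-693/4 - 322)) = 3326727/(-2877240 - 1981/4) = 3326727/(-11510941/4) = 3326727*(-4/11510941) = -13306908/11510941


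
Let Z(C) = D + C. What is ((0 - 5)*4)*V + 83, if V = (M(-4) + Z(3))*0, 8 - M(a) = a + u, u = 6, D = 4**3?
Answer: 83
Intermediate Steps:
D = 64
Z(C) = 64 + C
M(a) = 2 - a (M(a) = 8 - (a + 6) = 8 - (6 + a) = 8 + (-6 - a) = 2 - a)
V = 0 (V = ((2 - 1*(-4)) + (64 + 3))*0 = ((2 + 4) + 67)*0 = (6 + 67)*0 = 73*0 = 0)
((0 - 5)*4)*V + 83 = ((0 - 5)*4)*0 + 83 = -5*4*0 + 83 = -20*0 + 83 = 0 + 83 = 83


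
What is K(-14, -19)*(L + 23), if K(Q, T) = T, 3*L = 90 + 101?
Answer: -4940/3 ≈ -1646.7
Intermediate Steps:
L = 191/3 (L = (90 + 101)/3 = (1/3)*191 = 191/3 ≈ 63.667)
K(-14, -19)*(L + 23) = -19*(191/3 + 23) = -19*260/3 = -4940/3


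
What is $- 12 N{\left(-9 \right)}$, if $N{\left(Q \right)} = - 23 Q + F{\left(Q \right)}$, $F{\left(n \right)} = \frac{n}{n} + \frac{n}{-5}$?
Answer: $- \frac{12588}{5} \approx -2517.6$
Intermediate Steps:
$F{\left(n \right)} = 1 - \frac{n}{5}$ ($F{\left(n \right)} = 1 + n \left(- \frac{1}{5}\right) = 1 - \frac{n}{5}$)
$N{\left(Q \right)} = 1 - \frac{116 Q}{5}$ ($N{\left(Q \right)} = - 23 Q - \left(-1 + \frac{Q}{5}\right) = 1 - \frac{116 Q}{5}$)
$- 12 N{\left(-9 \right)} = - 12 \left(1 - - \frac{1044}{5}\right) = - 12 \left(1 + \frac{1044}{5}\right) = \left(-12\right) \frac{1049}{5} = - \frac{12588}{5}$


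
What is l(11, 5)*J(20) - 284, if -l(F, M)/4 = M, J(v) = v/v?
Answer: -304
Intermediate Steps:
J(v) = 1
l(F, M) = -4*M
l(11, 5)*J(20) - 284 = -4*5*1 - 284 = -20*1 - 284 = -20 - 284 = -304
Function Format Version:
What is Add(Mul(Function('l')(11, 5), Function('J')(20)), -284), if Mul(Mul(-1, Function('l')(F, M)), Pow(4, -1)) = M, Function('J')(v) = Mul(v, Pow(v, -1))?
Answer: -304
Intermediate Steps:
Function('J')(v) = 1
Function('l')(F, M) = Mul(-4, M)
Add(Mul(Function('l')(11, 5), Function('J')(20)), -284) = Add(Mul(Mul(-4, 5), 1), -284) = Add(Mul(-20, 1), -284) = Add(-20, -284) = -304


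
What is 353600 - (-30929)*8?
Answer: 601032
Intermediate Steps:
353600 - (-30929)*8 = 353600 - 1*(-247432) = 353600 + 247432 = 601032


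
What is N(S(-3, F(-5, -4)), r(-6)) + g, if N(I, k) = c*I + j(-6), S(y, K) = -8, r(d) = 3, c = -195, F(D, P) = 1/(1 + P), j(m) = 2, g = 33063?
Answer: 34625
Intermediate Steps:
N(I, k) = 2 - 195*I (N(I, k) = -195*I + 2 = 2 - 195*I)
N(S(-3, F(-5, -4)), r(-6)) + g = (2 - 195*(-8)) + 33063 = (2 + 1560) + 33063 = 1562 + 33063 = 34625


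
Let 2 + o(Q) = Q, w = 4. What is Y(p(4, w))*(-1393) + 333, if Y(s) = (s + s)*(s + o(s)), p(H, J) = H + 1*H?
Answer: -311699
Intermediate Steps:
o(Q) = -2 + Q
p(H, J) = 2*H (p(H, J) = H + H = 2*H)
Y(s) = 2*s*(-2 + 2*s) (Y(s) = (s + s)*(s + (-2 + s)) = (2*s)*(-2 + 2*s) = 2*s*(-2 + 2*s))
Y(p(4, w))*(-1393) + 333 = (4*(2*4)*(-1 + 2*4))*(-1393) + 333 = (4*8*(-1 + 8))*(-1393) + 333 = (4*8*7)*(-1393) + 333 = 224*(-1393) + 333 = -312032 + 333 = -311699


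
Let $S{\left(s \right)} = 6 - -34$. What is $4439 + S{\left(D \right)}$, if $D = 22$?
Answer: $4479$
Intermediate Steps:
$S{\left(s \right)} = 40$ ($S{\left(s \right)} = 6 + 34 = 40$)
$4439 + S{\left(D \right)} = 4439 + 40 = 4479$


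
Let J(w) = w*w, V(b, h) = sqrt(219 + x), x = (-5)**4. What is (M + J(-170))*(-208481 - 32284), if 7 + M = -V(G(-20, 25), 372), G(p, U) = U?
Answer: -6956423145 + 481530*sqrt(211) ≈ -6.9494e+9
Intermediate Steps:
x = 625
V(b, h) = 2*sqrt(211) (V(b, h) = sqrt(219 + 625) = sqrt(844) = 2*sqrt(211))
J(w) = w**2
M = -7 - 2*sqrt(211) ≈ -36.052
(M + J(-170))*(-208481 - 32284) = ((-7 - 2*sqrt(211)) + (-170)**2)*(-208481 - 32284) = ((-7 - 2*sqrt(211)) + 28900)*(-240765) = (28893 - 2*sqrt(211))*(-240765) = -6956423145 + 481530*sqrt(211)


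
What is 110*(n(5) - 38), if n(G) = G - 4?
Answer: -4070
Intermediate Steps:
n(G) = -4 + G
110*(n(5) - 38) = 110*((-4 + 5) - 38) = 110*(1 - 38) = 110*(-37) = -4070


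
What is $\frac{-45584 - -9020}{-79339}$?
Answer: $\frac{36564}{79339} \approx 0.46086$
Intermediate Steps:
$\frac{-45584 - -9020}{-79339} = \left(-45584 + 9020\right) \left(- \frac{1}{79339}\right) = \left(-36564\right) \left(- \frac{1}{79339}\right) = \frac{36564}{79339}$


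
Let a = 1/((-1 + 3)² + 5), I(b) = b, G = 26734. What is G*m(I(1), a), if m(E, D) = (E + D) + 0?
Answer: 267340/9 ≈ 29704.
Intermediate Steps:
a = ⅑ (a = 1/(2² + 5) = 1/(4 + 5) = 1/9 = ⅑ ≈ 0.11111)
m(E, D) = D + E (m(E, D) = (D + E) + 0 = D + E)
G*m(I(1), a) = 26734*(⅑ + 1) = 26734*(10/9) = 267340/9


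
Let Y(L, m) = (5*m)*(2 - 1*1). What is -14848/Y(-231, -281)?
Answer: 14848/1405 ≈ 10.568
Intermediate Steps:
Y(L, m) = 5*m (Y(L, m) = (5*m)*(2 - 1) = (5*m)*1 = 5*m)
-14848/Y(-231, -281) = -14848/(5*(-281)) = -14848/(-1405) = -14848*(-1/1405) = 14848/1405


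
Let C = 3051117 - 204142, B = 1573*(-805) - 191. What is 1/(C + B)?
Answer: 1/1580519 ≈ 6.3270e-7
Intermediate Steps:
B = -1266456 (B = -1266265 - 191 = -1266456)
C = 2846975
1/(C + B) = 1/(2846975 - 1266456) = 1/1580519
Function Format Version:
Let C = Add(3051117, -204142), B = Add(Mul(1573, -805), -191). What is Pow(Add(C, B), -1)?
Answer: Rational(1, 1580519) ≈ 6.3270e-7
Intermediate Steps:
B = -1266456 (B = Add(-1266265, -191) = -1266456)
C = 2846975
Pow(Add(C, B), -1) = Pow(Add(2846975, -1266456), -1) = Pow(1580519, -1) = Rational(1, 1580519)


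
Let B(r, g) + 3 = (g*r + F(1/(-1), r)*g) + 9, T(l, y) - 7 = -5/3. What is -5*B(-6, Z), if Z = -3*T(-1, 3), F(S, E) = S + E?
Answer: -1070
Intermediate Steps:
T(l, y) = 16/3 (T(l, y) = 7 - 5/3 = 16/3)
F(S, E) = E + S
Z = -16 (Z = -3*16/3 = -16)
B(r, g) = 6 + g*r + g*(-1 + r) (B(r, g) = -3 + ((g*r + (r + 1/(-1))*g) + 9) = -3 + ((g*r + (r - 1)*g) + 9) = -3 + ((g*r + (-1 + r)*g) + 9) = -3 + ((g*r + g*(-1 + r)) + 9) = -3 + (9 + g*r + g*(-1 + r)) = 6 + g*r + g*(-1 + r))
-5*B(-6, Z) = -5*(6 - 1*(-16) + 2*(-16)*(-6)) = -5*(6 + 16 + 192) = -5*214 = -1070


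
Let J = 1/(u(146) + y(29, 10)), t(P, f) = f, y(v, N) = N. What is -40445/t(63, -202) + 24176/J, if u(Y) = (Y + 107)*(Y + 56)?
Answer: 249627684477/202 ≈ 1.2358e+9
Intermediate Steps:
u(Y) = (56 + Y)*(107 + Y) (u(Y) = (107 + Y)*(56 + Y) = (56 + Y)*(107 + Y))
J = 1/51116 (J = 1/((5992 + 146² + 163*146) + 10) = 1/((5992 + 21316 + 23798) + 10) = 1/(51106 + 10) = 1/51116 ≈ 1.9563e-5)
-40445/t(63, -202) + 24176/J = -40445/(-202) + 24176/(1/51116) = -40445*(-1/202) + 24176*51116 = 40445/202 + 1235780416 = 249627684477/202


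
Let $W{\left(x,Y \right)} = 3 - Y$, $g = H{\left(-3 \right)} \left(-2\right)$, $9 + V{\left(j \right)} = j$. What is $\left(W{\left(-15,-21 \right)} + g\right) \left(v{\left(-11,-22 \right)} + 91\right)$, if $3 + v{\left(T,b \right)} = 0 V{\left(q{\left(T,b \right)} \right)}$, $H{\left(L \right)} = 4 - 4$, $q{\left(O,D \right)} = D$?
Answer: $2112$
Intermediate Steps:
$V{\left(j \right)} = -9 + j$
$H{\left(L \right)} = 0$
$g = 0$ ($g = 0 \left(-2\right) = 0$)
$v{\left(T,b \right)} = -3$ ($v{\left(T,b \right)} = -3 + 0 \left(-9 + b\right) = -3 + 0 = -3$)
$\left(W{\left(-15,-21 \right)} + g\right) \left(v{\left(-11,-22 \right)} + 91\right) = \left(\left(3 - -21\right) + 0\right) \left(-3 + 91\right) = \left(\left(3 + 21\right) + 0\right) 88 = \left(24 + 0\right) 88 = 24 \cdot 88 = 2112$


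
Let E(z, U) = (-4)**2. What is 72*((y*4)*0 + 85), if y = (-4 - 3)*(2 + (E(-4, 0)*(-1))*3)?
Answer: 6120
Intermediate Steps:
E(z, U) = 16
y = 322 (y = (-4 - 3)*(2 + (16*(-1))*3) = -7*(2 - 16*3) = -7*(2 - 48) = -7*(-46) = 322)
72*((y*4)*0 + 85) = 72*((322*4)*0 + 85) = 72*(1288*0 + 85) = 72*(0 + 85) = 72*85 = 6120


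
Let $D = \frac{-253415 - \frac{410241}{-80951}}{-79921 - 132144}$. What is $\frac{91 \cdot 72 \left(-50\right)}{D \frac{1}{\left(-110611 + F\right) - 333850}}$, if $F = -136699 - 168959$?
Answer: $\frac{20281587195293526375}{98623978} \approx 2.0565 \cdot 10^{11}$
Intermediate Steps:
$F = -305658$
$D = \frac{1577983648}{1320528755}$ ($D = \frac{-253415 - - \frac{31557}{6227}}{-212065} = \left(-253415 + \frac{31557}{6227}\right) \left(- \frac{1}{212065}\right) = \left(- \frac{1577983648}{6227}\right) \left(- \frac{1}{212065}\right) = \frac{1577983648}{1320528755} \approx 1.195$)
$\frac{91 \cdot 72 \left(-50\right)}{D \frac{1}{\left(-110611 + F\right) - 333850}} = \frac{91 \cdot 72 \left(-50\right)}{\frac{1577983648}{1320528755} \frac{1}{\left(-110611 - 305658\right) - 333850}} = \frac{6552 \left(-50\right)}{\frac{1577983648}{1320528755} \frac{1}{-416269 - 333850}} = - \frac{327600}{\frac{1577983648}{1320528755} \frac{1}{-750119}} = - \frac{327600}{\frac{1577983648}{1320528755} \left(- \frac{1}{750119}\right)} = - \frac{327600}{- \frac{1577983648}{990553709171845}} = \left(-327600\right) \left(- \frac{990553709171845}{1577983648}\right) = \frac{20281587195293526375}{98623978}$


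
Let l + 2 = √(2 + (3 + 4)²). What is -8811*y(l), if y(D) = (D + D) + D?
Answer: 52866 - 26433*√51 ≈ -1.3590e+5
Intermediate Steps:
l = -2 + √51 (l = -2 + √(2 + (3 + 4)²) = -2 + √(2 + 7²) = -2 + √(2 + 49) = -2 + √51 ≈ 5.1414)
y(D) = 3*D (y(D) = 2*D + D = 3*D)
-8811*y(l) = -26433*(-2 + √51) = -8811*(-6 + 3*√51) = 52866 - 26433*√51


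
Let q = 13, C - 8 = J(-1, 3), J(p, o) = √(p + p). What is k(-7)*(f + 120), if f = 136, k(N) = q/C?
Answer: 13312/33 - 1664*I*√2/33 ≈ 403.39 - 71.311*I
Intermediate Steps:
J(p, o) = √2*√p (J(p, o) = √(2*p) = √2*√p)
C = 8 + I*√2 (C = 8 + √2*√(-1) = 8 + √2*I = 8 + I*√2 ≈ 8.0 + 1.4142*I)
k(N) = 13/(8 + I*√2)
k(-7)*(f + 120) = (52/33 - 13*I*√2/66)*(136 + 120) = (52/33 - 13*I*√2/66)*256 = 13312/33 - 1664*I*√2/33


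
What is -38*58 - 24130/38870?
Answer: -8569361/3887 ≈ -2204.6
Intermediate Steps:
-38*58 - 24130/38870 = -2204 - 24130/38870 = -2204 - 1*2413/3887 = -2204 - 2413/3887 = -8569361/3887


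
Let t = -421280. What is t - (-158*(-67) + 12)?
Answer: -431878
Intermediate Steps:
t - (-158*(-67) + 12) = -421280 - (-158*(-67) + 12) = -421280 - (10586 + 12) = -421280 - 1*10598 = -421280 - 10598 = -431878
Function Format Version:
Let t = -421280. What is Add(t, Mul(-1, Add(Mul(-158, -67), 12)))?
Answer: -431878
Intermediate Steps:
Add(t, Mul(-1, Add(Mul(-158, -67), 12))) = Add(-421280, Mul(-1, Add(Mul(-158, -67), 12))) = Add(-421280, Mul(-1, Add(10586, 12))) = Add(-421280, Mul(-1, 10598)) = Add(-421280, -10598) = -431878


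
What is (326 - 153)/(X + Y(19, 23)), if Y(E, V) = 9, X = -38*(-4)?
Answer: 173/161 ≈ 1.0745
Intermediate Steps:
X = 152
(326 - 153)/(X + Y(19, 23)) = (326 - 153)/(152 + 9) = 173/161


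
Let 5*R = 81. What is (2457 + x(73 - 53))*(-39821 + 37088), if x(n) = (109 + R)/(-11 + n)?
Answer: -101295001/15 ≈ -6.7530e+6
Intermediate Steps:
R = 81/5 (R = (1/5)*81 = 81/5 ≈ 16.200)
x(n) = 626/(5*(-11 + n)) (x(n) = (109 + 81/5)/(-11 + n) = 626/(5*(-11 + n)))
(2457 + x(73 - 53))*(-39821 + 37088) = (2457 + 626/(5*(-11 + (73 - 53))))*(-39821 + 37088) = (2457 + 626/(5*(-11 + 20)))*(-2733) = (2457 + (626/5)/9)*(-2733) = (2457 + (626/5)*(1/9))*(-2733) = (2457 + 626/45)*(-2733) = (111191/45)*(-2733) = -101295001/15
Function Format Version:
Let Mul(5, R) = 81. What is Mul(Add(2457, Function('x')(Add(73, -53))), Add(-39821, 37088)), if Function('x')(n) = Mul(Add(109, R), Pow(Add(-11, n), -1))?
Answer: Rational(-101295001, 15) ≈ -6.7530e+6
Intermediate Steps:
R = Rational(81, 5) (R = Mul(Rational(1, 5), 81) = Rational(81, 5) ≈ 16.200)
Function('x')(n) = Mul(Rational(626, 5), Pow(Add(-11, n), -1)) (Function('x')(n) = Mul(Add(109, Rational(81, 5)), Pow(Add(-11, n), -1)) = Mul(Rational(626, 5), Pow(Add(-11, n), -1)))
Mul(Add(2457, Function('x')(Add(73, -53))), Add(-39821, 37088)) = Mul(Add(2457, Mul(Rational(626, 5), Pow(Add(-11, Add(73, -53)), -1))), Add(-39821, 37088)) = Mul(Add(2457, Mul(Rational(626, 5), Pow(Add(-11, 20), -1))), -2733) = Mul(Add(2457, Mul(Rational(626, 5), Pow(9, -1))), -2733) = Mul(Add(2457, Mul(Rational(626, 5), Rational(1, 9))), -2733) = Mul(Add(2457, Rational(626, 45)), -2733) = Mul(Rational(111191, 45), -2733) = Rational(-101295001, 15)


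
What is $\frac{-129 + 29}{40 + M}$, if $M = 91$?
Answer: $- \frac{100}{131} \approx -0.76336$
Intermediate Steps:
$\frac{-129 + 29}{40 + M} = \frac{-129 + 29}{40 + 91} = - \frac{100}{131}$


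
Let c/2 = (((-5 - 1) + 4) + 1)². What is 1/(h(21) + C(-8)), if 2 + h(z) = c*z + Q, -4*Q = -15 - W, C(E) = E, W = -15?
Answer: 1/32 ≈ 0.031250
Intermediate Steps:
c = 2 (c = 2*(((-5 - 1) + 4) + 1)² = 2*((-6 + 4) + 1)² = 2*(-2 + 1)² = 2*(-1)² = 2*1 = 2)
Q = 0 (Q = -(-15 - 1*(-15))/4 = -(-15 + 15)/4 = -¼*0 = 0)
h(z) = -2 + 2*z (h(z) = -2 + (2*z + 0) = -2 + 2*z)
1/(h(21) + C(-8)) = 1/((-2 + 2*21) - 8) = 1/((-2 + 42) - 8) = 1/(40 - 8) = 1/32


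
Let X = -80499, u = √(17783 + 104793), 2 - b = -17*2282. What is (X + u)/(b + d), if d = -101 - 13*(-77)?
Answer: -26833/13232 + √7661/9924 ≈ -2.0191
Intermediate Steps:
b = 38796 (b = 2 - (-17)*2282 = 2 - 1*(-38794) = 2 + 38794 = 38796)
u = 4*√7661 (u = √122576 = 4*√7661 ≈ 350.11)
d = 900 (d = -101 + 1001 = 900)
(X + u)/(b + d) = (-80499 + 4*√7661)/(38796 + 900) = (-80499 + 4*√7661)/39696 = (-80499 + 4*√7661)*(1/39696) = -26833/13232 + √7661/9924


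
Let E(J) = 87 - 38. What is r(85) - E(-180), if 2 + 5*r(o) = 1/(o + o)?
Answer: -41989/850 ≈ -49.399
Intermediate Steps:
r(o) = -⅖ + 1/(10*o) (r(o) = -⅖ + 1/(5*(o + o)) = -⅖ + 1/(5*((2*o))) = -⅖ + (1/(2*o))/5 = -⅖ + 1/(10*o))
E(J) = 49
r(85) - E(-180) = (⅒)*(1 - 4*85)/85 - 1*49 = (⅒)*(1/85)*(1 - 340) - 49 = (⅒)*(1/85)*(-339) - 49 = -339/850 - 49 = -41989/850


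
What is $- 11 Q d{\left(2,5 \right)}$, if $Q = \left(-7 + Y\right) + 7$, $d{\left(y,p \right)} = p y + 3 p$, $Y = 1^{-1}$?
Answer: $-275$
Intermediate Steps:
$Y = 1$
$d{\left(y,p \right)} = 3 p + p y$
$Q = 1$ ($Q = \left(-7 + 1\right) + 7 = -6 + 7 = 1$)
$- 11 Q d{\left(2,5 \right)} = \left(-11\right) 1 \cdot 5 \left(3 + 2\right) = - 11 \cdot 5 \cdot 5 = \left(-11\right) 25 = -275$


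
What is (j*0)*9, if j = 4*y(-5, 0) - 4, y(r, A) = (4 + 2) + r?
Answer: 0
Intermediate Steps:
y(r, A) = 6 + r
j = 0 (j = 4*(6 - 5) - 4 = 4*1 - 4 = 4 - 4 = 0)
(j*0)*9 = (0*0)*9 = 0*9 = 0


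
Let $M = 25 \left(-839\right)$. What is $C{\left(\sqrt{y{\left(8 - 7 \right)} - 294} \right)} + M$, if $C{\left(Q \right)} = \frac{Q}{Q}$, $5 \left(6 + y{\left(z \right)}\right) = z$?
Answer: $-20974$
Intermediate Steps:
$y{\left(z \right)} = -6 + \frac{z}{5}$
$C{\left(Q \right)} = 1$
$M = -20975$
$C{\left(\sqrt{y{\left(8 - 7 \right)} - 294} \right)} + M = 1 - 20975 = -20974$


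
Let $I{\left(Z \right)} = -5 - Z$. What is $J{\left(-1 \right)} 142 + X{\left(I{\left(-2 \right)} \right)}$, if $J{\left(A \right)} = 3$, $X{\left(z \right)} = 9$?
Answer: $435$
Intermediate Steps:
$J{\left(-1 \right)} 142 + X{\left(I{\left(-2 \right)} \right)} = 3 \cdot 142 + 9 = 426 + 9 = 435$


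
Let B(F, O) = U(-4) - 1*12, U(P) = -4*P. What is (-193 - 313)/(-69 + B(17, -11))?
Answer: 506/65 ≈ 7.7846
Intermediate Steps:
B(F, O) = 4 (B(F, O) = -4*(-4) - 1*12 = 16 - 12 = 4)
(-193 - 313)/(-69 + B(17, -11)) = (-193 - 313)/(-69 + 4) = -506/(-65) = -506*(-1/65) = 506/65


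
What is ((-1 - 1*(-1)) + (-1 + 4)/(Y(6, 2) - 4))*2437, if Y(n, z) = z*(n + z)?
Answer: 2437/4 ≈ 609.25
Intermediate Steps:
((-1 - 1*(-1)) + (-1 + 4)/(Y(6, 2) - 4))*2437 = ((-1 - 1*(-1)) + (-1 + 4)/(2*(6 + 2) - 4))*2437 = ((-1 + 1) + 3/(2*8 - 4))*2437 = (0 + 3/(16 - 4))*2437 = (0 + 3/12)*2437 = (0 + 3*(1/12))*2437 = (0 + 1/4)*2437 = (1/4)*2437 = 2437/4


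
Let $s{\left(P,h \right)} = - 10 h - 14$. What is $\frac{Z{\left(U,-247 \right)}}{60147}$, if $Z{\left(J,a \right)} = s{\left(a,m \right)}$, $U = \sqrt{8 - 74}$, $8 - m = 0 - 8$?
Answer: $- \frac{58}{20049} \approx -0.0028929$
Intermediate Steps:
$m = 16$ ($m = 8 - \left(0 - 8\right) = 8 - -8 = 8 + 8 = 16$)
$U = i \sqrt{66}$ ($U = \sqrt{-66} = i \sqrt{66} \approx 8.124 i$)
$s{\left(P,h \right)} = -14 - 10 h$
$Z{\left(J,a \right)} = -174$ ($Z{\left(J,a \right)} = -14 - 160 = -174$)
$\frac{Z{\left(U,-247 \right)}}{60147} = - \frac{174}{60147} = \left(-174\right) \frac{1}{60147} = - \frac{58}{20049}$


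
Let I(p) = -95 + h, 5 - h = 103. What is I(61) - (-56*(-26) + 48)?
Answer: -1697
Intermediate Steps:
h = -98 (h = 5 - 1*103 = 5 - 103 = -98)
I(p) = -193 (I(p) = -95 - 98 = -193)
I(61) - (-56*(-26) + 48) = -193 - (-56*(-26) + 48) = -193 - (1456 + 48) = -193 - 1*1504 = -193 - 1504 = -1697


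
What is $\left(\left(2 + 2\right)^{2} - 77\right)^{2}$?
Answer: $3721$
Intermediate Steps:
$\left(\left(2 + 2\right)^{2} - 77\right)^{2} = \left(4^{2} - 77\right)^{2} = \left(16 - 77\right)^{2} = \left(-61\right)^{2} = 3721$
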